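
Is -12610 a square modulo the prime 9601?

no

(-12610|9601)
  = (12610|9601)    [9601 ≡ 1 mod 4 ⇒ (-1|9601) = +1]
  = (3009|9601)    [12610 ≡ 3009 mod 9601]
  = (9601|3009)    [QR: 3009 ≡ 1 mod 4, sign kept]
  = (574|3009)    [9601 ≡ 574 mod 3009]
  = (287|3009)    [3009 ≡ 1 mod 8 ⇒ (2|3009) = +1]
  = (3009|287)    [QR: 3009 ≡ 1 mod 4, sign kept]
  = (139|287)    [3009 ≡ 139 mod 287]
  = -(287|139)    [QR: both ≡ 3 mod 4, sign flips]
  = -(9|139)    [287 ≡ 9 mod 139]
  = -(139|9)    [QR: 9 ≡ 1 mod 4, sign kept]
  = -(4|9)    [139 ≡ 4 mod 9]
  = -(1|9)    [9 ≡ 1 mod 8 ⇒ (2|9)^2 = +1]
  = -1    [(1|9) = 1]
The Legendre symbol is -1, so x^2 ≡ -12610 (mod 9601) has no solution.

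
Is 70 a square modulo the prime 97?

yes

(70|97)
  = (35|97)    [97 ≡ 1 mod 8 ⇒ (2|97) = +1]
  = (97|35)    [QR: 97 ≡ 1 mod 4, sign kept]
  = (27|35)    [97 ≡ 27 mod 35]
  = -(35|27)    [QR: both ≡ 3 mod 4, sign flips]
  = -(8|27)    [35 ≡ 8 mod 27]
  = (1|27)    [27 ≡ 3 mod 8 ⇒ (2|27)^3 = -1]
  = 1    [(1|27) = 1]
The Legendre symbol is 1, so x^2 ≡ 70 (mod 97) has solution.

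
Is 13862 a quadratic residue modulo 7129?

yes

Reduce the numerator: 13862 ≡ 6733 (mod 7129), so (13862|7129) = (6733|7129).
6733 ≡ 1 (mod 4), so quadratic reciprocity gives (6733|7129) = (7129|6733). Reduce: 7129 ≡ 396 (mod 6733). Now have (396|6733).
Factor out 2: 396 = 2^2·99. Since 6733 ≡ 5 (mod 8), (2|6733) = -1, and (2|6733)^2 = +1. Now have (99|6733).
6733 ≡ 1 (mod 4), so quadratic reciprocity gives (99|6733) = (6733|99). Reduce: 6733 ≡ 1 (mod 99). Now have (1|99).
(1|99) = 1. Collecting the sign factors: 1.
(13862|7129) = 1, and 7129 is prime, so 13862 is a quadratic residue mod 7129.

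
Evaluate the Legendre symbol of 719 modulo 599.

1

Reduce the numerator: 719 ≡ 120 (mod 599), so (719 / 599) = (120 / 599).
Factor out 2: 120 = 2^3·15. Since 599 ≡ 7 (mod 8), (2 / 599) = +1, and (2 / 599)^3 = +1. Now have (15 / 599).
Both 15 ≡ 3 and 599 ≡ 3 (mod 4), so reciprocity gives (15 / 599) = -(599 / 15). Reduce: 599 ≡ 14 (mod 15). Now have -(14 / 15).
Factor out 2: 14 = 2·7. Since 15 ≡ 7 (mod 8), (2 / 15) = +1. Now have -(7 / 15).
Both 7 ≡ 3 and 15 ≡ 3 (mod 4), so reciprocity gives (7 / 15) = -(15 / 7). Reduce: 15 ≡ 1 (mod 7). Now have (1 / 7).
(1 / 7) = 1. Collecting the sign factors: 1.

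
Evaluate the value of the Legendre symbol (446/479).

-1

(446/479)
  = (223/479)    [479 ≡ 7 mod 8 ⇒ (2/479) = +1]
  = -(479/223)    [QR: both ≡ 3 mod 4, sign flips]
  = -(33/223)    [479 ≡ 33 mod 223]
  = -(223/33)    [QR: 33 ≡ 1 mod 4, sign kept]
  = -(25/33)    [223 ≡ 25 mod 33]
  = -(33/25)    [QR: 25 ≡ 1 mod 4, sign kept]
  = -(8/25)    [33 ≡ 8 mod 25]
  = -(1/25)    [25 ≡ 1 mod 8 ⇒ (2/25)^3 = +1]
  = -1    [(1/25) = 1]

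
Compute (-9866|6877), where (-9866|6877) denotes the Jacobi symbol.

Pull out -1: (-9866|6877) = (-1|6877)·(9866|6877). Since 6877 ≡ 1 (mod 4), (-1|6877) = +1. Now have (9866|6877).
Reduce the numerator: 9866 ≡ 2989 (mod 6877), so (9866|6877) = (2989|6877).
2989 ≡ 1 (mod 4), so quadratic reciprocity gives (2989|6877) = (6877|2989). Reduce: 6877 ≡ 899 (mod 2989). Now have (899|2989).
2989 ≡ 1 (mod 4), so quadratic reciprocity gives (899|2989) = (2989|899). Reduce: 2989 ≡ 292 (mod 899). Now have (292|899).
Factor out 2: 292 = 2^2·73. Since 899 ≡ 3 (mod 8), (2|899) = -1, and (2|899)^2 = +1. Now have (73|899).
73 ≡ 1 (mod 4), so quadratic reciprocity gives (73|899) = (899|73). Reduce: 899 ≡ 23 (mod 73). Now have (23|73).
73 ≡ 1 (mod 4), so quadratic reciprocity gives (23|73) = (73|23). Reduce: 73 ≡ 4 (mod 23). Now have (4|23).
Factor out 2: 4 = 2^2. Since 23 ≡ 7 (mod 8), (2|23) = +1, and (2|23)^2 = +1. Now have (1|23).
(1|23) = 1. Collecting the sign factors: 1.

1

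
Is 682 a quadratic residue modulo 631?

Reduce the numerator: 682 ≡ 51 (mod 631), so (682/631) = (51/631).
Both 51 ≡ 3 and 631 ≡ 3 (mod 4), so reciprocity gives (51/631) = -(631/51). Reduce: 631 ≡ 19 (mod 51). Now have -(19/51).
Both 19 ≡ 3 and 51 ≡ 3 (mod 4), so reciprocity gives (19/51) = -(51/19). Reduce: 51 ≡ 13 (mod 19). Now have (13/19).
13 ≡ 1 (mod 4), so quadratic reciprocity gives (13/19) = (19/13). Reduce: 19 ≡ 6 (mod 13). Now have (6/13).
Factor out 2: 6 = 2·3. Since 13 ≡ 5 (mod 8), (2/13) = -1. Now have -(3/13).
13 ≡ 1 (mod 4), so quadratic reciprocity gives (3/13) = (13/3). Reduce: 13 ≡ 1 (mod 3). Now have -(1/3).
(1/3) = 1. Collecting the sign factors: -1.
(682/631) = -1, and 631 is prime, so 682 is not a quadratic residue mod 631.

no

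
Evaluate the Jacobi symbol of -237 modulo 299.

(-237 / 299)
  = -(237 / 299)    [299 ≡ 3 mod 4 ⇒ (-1 / 299) = -1]
  = -(299 / 237)    [QR: 237 ≡ 1 mod 4, sign kept]
  = -(62 / 237)    [299 ≡ 62 mod 237]
  = (31 / 237)    [237 ≡ 5 mod 8 ⇒ (2 / 237) = -1]
  = (237 / 31)    [QR: 237 ≡ 1 mod 4, sign kept]
  = (20 / 31)    [237 ≡ 20 mod 31]
  = (5 / 31)    [31 ≡ 7 mod 8 ⇒ (2 / 31)^2 = +1]
  = (31 / 5)    [QR: 5 ≡ 1 mod 4, sign kept]
  = (1 / 5)    [31 ≡ 1 mod 5]
  = 1    [(1 / 5) = 1]

1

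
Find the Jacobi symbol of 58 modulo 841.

(58 / 841)
  = (29 / 841)    [841 ≡ 1 mod 8 ⇒ (2 / 841) = +1]
  = (841 / 29)    [QR: 29 ≡ 1 mod 4, sign kept]
  = (0 / 29)    [841 ≡ 0 mod 29]
  = 0    [numerator 0, gcd > 1]

0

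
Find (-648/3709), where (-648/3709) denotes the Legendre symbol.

Reduce the numerator: -648 ≡ 3061 (mod 3709), so (-648/3709) = (3061/3709).
3061 ≡ 1 (mod 4), so quadratic reciprocity gives (3061/3709) = (3709/3061). Reduce: 3709 ≡ 648 (mod 3061). Now have (648/3061).
Factor out 2: 648 = 2^3·81. Since 3061 ≡ 5 (mod 8), (2/3061) = -1, and (2/3061)^3 = -1. Now have -(81/3061).
81 ≡ 1 (mod 4), so quadratic reciprocity gives (81/3061) = (3061/81). Reduce: 3061 ≡ 64 (mod 81). Now have -(64/81).
Factor out 2: 64 = 2^6. Since 81 ≡ 1 (mod 8), (2/81) = +1, and (2/81)^6 = +1. Now have -(1/81).
(1/81) = 1. Collecting the sign factors: -1.

-1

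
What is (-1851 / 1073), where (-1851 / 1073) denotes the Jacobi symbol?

1

Reduce the numerator: -1851 ≡ 295 (mod 1073), so (-1851 / 1073) = (295 / 1073).
1073 ≡ 1 (mod 4), so quadratic reciprocity gives (295 / 1073) = (1073 / 295). Reduce: 1073 ≡ 188 (mod 295). Now have (188 / 295).
Factor out 2: 188 = 2^2·47. Since 295 ≡ 7 (mod 8), (2 / 295) = +1, and (2 / 295)^2 = +1. Now have (47 / 295).
Both 47 ≡ 3 and 295 ≡ 3 (mod 4), so reciprocity gives (47 / 295) = -(295 / 47). Reduce: 295 ≡ 13 (mod 47). Now have -(13 / 47).
13 ≡ 1 (mod 4), so quadratic reciprocity gives (13 / 47) = (47 / 13). Reduce: 47 ≡ 8 (mod 13). Now have -(8 / 13).
Factor out 2: 8 = 2^3. Since 13 ≡ 5 (mod 8), (2 / 13) = -1, and (2 / 13)^3 = -1. Now have (1 / 13).
(1 / 13) = 1. Collecting the sign factors: 1.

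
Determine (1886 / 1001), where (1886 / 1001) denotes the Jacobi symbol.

-1

(1886 / 1001)
  = (885 / 1001)    [1886 ≡ 885 mod 1001]
  = (1001 / 885)    [QR: 885 ≡ 1 mod 4, sign kept]
  = (116 / 885)    [1001 ≡ 116 mod 885]
  = (29 / 885)    [885 ≡ 5 mod 8 ⇒ (2 / 885)^2 = +1]
  = (885 / 29)    [QR: 29 ≡ 1 mod 4, sign kept]
  = (15 / 29)    [885 ≡ 15 mod 29]
  = (29 / 15)    [QR: 29 ≡ 1 mod 4, sign kept]
  = (14 / 15)    [29 ≡ 14 mod 15]
  = (7 / 15)    [15 ≡ 7 mod 8 ⇒ (2 / 15) = +1]
  = -(15 / 7)    [QR: both ≡ 3 mod 4, sign flips]
  = -(1 / 7)    [15 ≡ 1 mod 7]
  = -1    [(1 / 7) = 1]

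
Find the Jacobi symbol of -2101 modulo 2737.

-1

(-2101 / 2737)
  = (636 / 2737)    [-2101 ≡ 636 mod 2737]
  = (159 / 2737)    [2737 ≡ 1 mod 8 ⇒ (2 / 2737)^2 = +1]
  = (2737 / 159)    [QR: 2737 ≡ 1 mod 4, sign kept]
  = (34 / 159)    [2737 ≡ 34 mod 159]
  = (17 / 159)    [159 ≡ 7 mod 8 ⇒ (2 / 159) = +1]
  = (159 / 17)    [QR: 17 ≡ 1 mod 4, sign kept]
  = (6 / 17)    [159 ≡ 6 mod 17]
  = (3 / 17)    [17 ≡ 1 mod 8 ⇒ (2 / 17) = +1]
  = (17 / 3)    [QR: 17 ≡ 1 mod 4, sign kept]
  = (2 / 3)    [17 ≡ 2 mod 3]
  = -(1 / 3)    [3 ≡ 3 mod 8 ⇒ (2 / 3) = -1]
  = -1    [(1 / 3) = 1]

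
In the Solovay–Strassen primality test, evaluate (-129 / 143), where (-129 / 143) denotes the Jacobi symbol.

(-129 / 143)
  = (14 / 143)    [-129 ≡ 14 mod 143]
  = (7 / 143)    [143 ≡ 7 mod 8 ⇒ (2 / 143) = +1]
  = -(143 / 7)    [QR: both ≡ 3 mod 4, sign flips]
  = -(3 / 7)    [143 ≡ 3 mod 7]
  = (7 / 3)    [QR: both ≡ 3 mod 4, sign flips]
  = (1 / 3)    [7 ≡ 1 mod 3]
  = 1    [(1 / 3) = 1]

1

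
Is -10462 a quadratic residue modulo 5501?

Pull out -1: (-10462/5501) = (-1/5501)·(10462/5501). Since 5501 ≡ 1 (mod 4), (-1/5501) = +1. Now have (10462/5501).
Reduce the numerator: 10462 ≡ 4961 (mod 5501), so (10462/5501) = (4961/5501).
4961 ≡ 1 (mod 4), so quadratic reciprocity gives (4961/5501) = (5501/4961). Reduce: 5501 ≡ 540 (mod 4961). Now have (540/4961).
Factor out 2: 540 = 2^2·135. Since 4961 ≡ 1 (mod 8), (2/4961) = +1, and (2/4961)^2 = +1. Now have (135/4961).
4961 ≡ 1 (mod 4), so quadratic reciprocity gives (135/4961) = (4961/135). Reduce: 4961 ≡ 101 (mod 135). Now have (101/135).
101 ≡ 1 (mod 4), so quadratic reciprocity gives (101/135) = (135/101). Reduce: 135 ≡ 34 (mod 101). Now have (34/101).
Factor out 2: 34 = 2·17. Since 101 ≡ 5 (mod 8), (2/101) = -1. Now have -(17/101).
17 ≡ 1 (mod 4), so quadratic reciprocity gives (17/101) = (101/17). Reduce: 101 ≡ 16 (mod 17). Now have -(16/17).
Factor out 2: 16 = 2^4. Since 17 ≡ 1 (mod 8), (2/17) = +1, and (2/17)^4 = +1. Now have -(1/17).
(1/17) = 1. Collecting the sign factors: -1.
The Legendre symbol is -1, so x^2 ≡ -10462 (mod 5501) has no solution.

no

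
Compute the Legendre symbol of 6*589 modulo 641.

-1

By multiplicativity, (6·589 / 641) = (6 / 641)·(589 / 641).
First factor (6 / 641):
(6 / 641)
  = (3 / 641)    [641 ≡ 1 mod 8 ⇒ (2 / 641) = +1]
  = (641 / 3)    [QR: 641 ≡ 1 mod 4, sign kept]
  = (2 / 3)    [641 ≡ 2 mod 3]
  = -(1 / 3)    [3 ≡ 3 mod 8 ⇒ (2 / 3) = -1]
  = -1    [(1 / 3) = 1]
Second factor (589 / 641):
(589 / 641)
  = (641 / 589)    [QR: 589 ≡ 1 mod 4, sign kept]
  = (52 / 589)    [641 ≡ 52 mod 589]
  = (13 / 589)    [589 ≡ 5 mod 8 ⇒ (2 / 589)^2 = +1]
  = (589 / 13)    [QR: 13 ≡ 1 mod 4, sign kept]
  = (4 / 13)    [589 ≡ 4 mod 13]
  = (1 / 13)    [13 ≡ 5 mod 8 ⇒ (2 / 13)^2 = +1]
  = 1    [(1 / 13) = 1]
Product: (-1)·(1) = -1.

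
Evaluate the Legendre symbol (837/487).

Reduce the numerator: 837 ≡ 350 (mod 487), so (837/487) = (350/487).
Factor out 2: 350 = 2·175. Since 487 ≡ 7 (mod 8), (2/487) = +1. Now have (175/487).
Both 175 ≡ 3 and 487 ≡ 3 (mod 4), so reciprocity gives (175/487) = -(487/175). Reduce: 487 ≡ 137 (mod 175). Now have -(137/175).
137 ≡ 1 (mod 4), so quadratic reciprocity gives (137/175) = (175/137). Reduce: 175 ≡ 38 (mod 137). Now have -(38/137).
Factor out 2: 38 = 2·19. Since 137 ≡ 1 (mod 8), (2/137) = +1. Now have -(19/137).
137 ≡ 1 (mod 4), so quadratic reciprocity gives (19/137) = (137/19). Reduce: 137 ≡ 4 (mod 19). Now have -(4/19).
Factor out 2: 4 = 2^2. Since 19 ≡ 3 (mod 8), (2/19) = -1, and (2/19)^2 = +1. Now have -(1/19).
(1/19) = 1. Collecting the sign factors: -1.

-1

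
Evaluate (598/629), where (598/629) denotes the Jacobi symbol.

1

(598/629)
  = -(299/629)    [629 ≡ 5 mod 8 ⇒ (2/629) = -1]
  = -(629/299)    [QR: 629 ≡ 1 mod 4, sign kept]
  = -(31/299)    [629 ≡ 31 mod 299]
  = (299/31)    [QR: both ≡ 3 mod 4, sign flips]
  = (20/31)    [299 ≡ 20 mod 31]
  = (5/31)    [31 ≡ 7 mod 8 ⇒ (2/31)^2 = +1]
  = (31/5)    [QR: 5 ≡ 1 mod 4, sign kept]
  = (1/5)    [31 ≡ 1 mod 5]
  = 1    [(1/5) = 1]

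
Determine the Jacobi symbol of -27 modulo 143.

-1

(-27|143)
  = -(27|143)    [143 ≡ 3 mod 4 ⇒ (-1|143) = -1]
  = (143|27)    [QR: both ≡ 3 mod 4, sign flips]
  = (8|27)    [143 ≡ 8 mod 27]
  = -(1|27)    [27 ≡ 3 mod 8 ⇒ (2|27)^3 = -1]
  = -1    [(1|27) = 1]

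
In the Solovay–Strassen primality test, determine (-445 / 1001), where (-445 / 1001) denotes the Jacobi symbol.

Reduce the numerator: -445 ≡ 556 (mod 1001), so (-445 / 1001) = (556 / 1001).
Factor out 2: 556 = 2^2·139. Since 1001 ≡ 1 (mod 8), (2 / 1001) = +1, and (2 / 1001)^2 = +1. Now have (139 / 1001).
1001 ≡ 1 (mod 4), so quadratic reciprocity gives (139 / 1001) = (1001 / 139). Reduce: 1001 ≡ 28 (mod 139). Now have (28 / 139).
Factor out 2: 28 = 2^2·7. Since 139 ≡ 3 (mod 8), (2 / 139) = -1, and (2 / 139)^2 = +1. Now have (7 / 139).
Both 7 ≡ 3 and 139 ≡ 3 (mod 4), so reciprocity gives (7 / 139) = -(139 / 7). Reduce: 139 ≡ 6 (mod 7). Now have -(6 / 7).
Factor out 2: 6 = 2·3. Since 7 ≡ 7 (mod 8), (2 / 7) = +1. Now have -(3 / 7).
Both 3 ≡ 3 and 7 ≡ 3 (mod 4), so reciprocity gives (3 / 7) = -(7 / 3). Reduce: 7 ≡ 1 (mod 3). Now have (1 / 3).
(1 / 3) = 1. Collecting the sign factors: 1.

1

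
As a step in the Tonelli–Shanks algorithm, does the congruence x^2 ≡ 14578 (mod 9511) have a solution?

no

Reduce the numerator: 14578 ≡ 5067 (mod 9511), so (14578/9511) = (5067/9511).
Both 5067 ≡ 3 and 9511 ≡ 3 (mod 4), so reciprocity gives (5067/9511) = -(9511/5067). Reduce: 9511 ≡ 4444 (mod 5067). Now have -(4444/5067).
Factor out 2: 4444 = 2^2·1111. Since 5067 ≡ 3 (mod 8), (2/5067) = -1, and (2/5067)^2 = +1. Now have -(1111/5067).
Both 1111 ≡ 3 and 5067 ≡ 3 (mod 4), so reciprocity gives (1111/5067) = -(5067/1111). Reduce: 5067 ≡ 623 (mod 1111). Now have (623/1111).
Both 623 ≡ 3 and 1111 ≡ 3 (mod 4), so reciprocity gives (623/1111) = -(1111/623). Reduce: 1111 ≡ 488 (mod 623). Now have -(488/623).
Factor out 2: 488 = 2^3·61. Since 623 ≡ 7 (mod 8), (2/623) = +1, and (2/623)^3 = +1. Now have -(61/623).
61 ≡ 1 (mod 4), so quadratic reciprocity gives (61/623) = (623/61). Reduce: 623 ≡ 13 (mod 61). Now have -(13/61).
13 ≡ 1 (mod 4), so quadratic reciprocity gives (13/61) = (61/13). Reduce: 61 ≡ 9 (mod 13). Now have -(9/13).
9 ≡ 1 (mod 4), so quadratic reciprocity gives (9/13) = (13/9). Reduce: 13 ≡ 4 (mod 9). Now have -(4/9).
Factor out 2: 4 = 2^2. Since 9 ≡ 1 (mod 8), (2/9) = +1, and (2/9)^2 = +1. Now have -(1/9).
(1/9) = 1. Collecting the sign factors: -1.
The Legendre symbol is -1, so x^2 ≡ 14578 (mod 9511) has no solution.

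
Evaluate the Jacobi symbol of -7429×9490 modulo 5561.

1

By multiplicativity, (-7429·9490/5561) = (-7429/5561)·(9490/5561).
First factor (-7429/5561):
(-7429/5561)
  = (3693/5561)    [-7429 ≡ 3693 mod 5561]
  = (5561/3693)    [QR: 3693 ≡ 1 mod 4, sign kept]
  = (1868/3693)    [5561 ≡ 1868 mod 3693]
  = (467/3693)    [3693 ≡ 5 mod 8 ⇒ (2/3693)^2 = +1]
  = (3693/467)    [QR: 3693 ≡ 1 mod 4, sign kept]
  = (424/467)    [3693 ≡ 424 mod 467]
  = -(53/467)    [467 ≡ 3 mod 8 ⇒ (2/467)^3 = -1]
  = -(467/53)    [QR: 53 ≡ 1 mod 4, sign kept]
  = -(43/53)    [467 ≡ 43 mod 53]
  = -(53/43)    [QR: 53 ≡ 1 mod 4, sign kept]
  = -(10/43)    [53 ≡ 10 mod 43]
  = (5/43)    [43 ≡ 3 mod 8 ⇒ (2/43) = -1]
  = (43/5)    [QR: 5 ≡ 1 mod 4, sign kept]
  = (3/5)    [43 ≡ 3 mod 5]
  = (5/3)    [QR: 5 ≡ 1 mod 4, sign kept]
  = (2/3)    [5 ≡ 2 mod 3]
  = -(1/3)    [3 ≡ 3 mod 8 ⇒ (2/3) = -1]
  = -1    [(1/3) = 1]
Second factor (9490/5561):
(9490/5561)
  = (3929/5561)    [9490 ≡ 3929 mod 5561]
  = (5561/3929)    [QR: 3929 ≡ 1 mod 4, sign kept]
  = (1632/3929)    [5561 ≡ 1632 mod 3929]
  = (51/3929)    [3929 ≡ 1 mod 8 ⇒ (2/3929)^5 = +1]
  = (3929/51)    [QR: 3929 ≡ 1 mod 4, sign kept]
  = (2/51)    [3929 ≡ 2 mod 51]
  = -(1/51)    [51 ≡ 3 mod 8 ⇒ (2/51) = -1]
  = -1    [(1/51) = 1]
Product: (-1)·(-1) = 1.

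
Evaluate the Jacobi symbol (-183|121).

1

(-183|121)
  = (59|121)    [-183 ≡ 59 mod 121]
  = (121|59)    [QR: 121 ≡ 1 mod 4, sign kept]
  = (3|59)    [121 ≡ 3 mod 59]
  = -(59|3)    [QR: both ≡ 3 mod 4, sign flips]
  = -(2|3)    [59 ≡ 2 mod 3]
  = (1|3)    [3 ≡ 3 mod 8 ⇒ (2|3) = -1]
  = 1    [(1|3) = 1]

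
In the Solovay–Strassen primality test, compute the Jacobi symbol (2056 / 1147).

(2056 / 1147)
  = (909 / 1147)    [2056 ≡ 909 mod 1147]
  = (1147 / 909)    [QR: 909 ≡ 1 mod 4, sign kept]
  = (238 / 909)    [1147 ≡ 238 mod 909]
  = -(119 / 909)    [909 ≡ 5 mod 8 ⇒ (2 / 909) = -1]
  = -(909 / 119)    [QR: 909 ≡ 1 mod 4, sign kept]
  = -(76 / 119)    [909 ≡ 76 mod 119]
  = -(19 / 119)    [119 ≡ 7 mod 8 ⇒ (2 / 119)^2 = +1]
  = (119 / 19)    [QR: both ≡ 3 mod 4, sign flips]
  = (5 / 19)    [119 ≡ 5 mod 19]
  = (19 / 5)    [QR: 5 ≡ 1 mod 4, sign kept]
  = (4 / 5)    [19 ≡ 4 mod 5]
  = (1 / 5)    [5 ≡ 5 mod 8 ⇒ (2 / 5)^2 = +1]
  = 1    [(1 / 5) = 1]

1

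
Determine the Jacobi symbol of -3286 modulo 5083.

(-3286/5083)
  = -(3286/5083)    [5083 ≡ 3 mod 4 ⇒ (-1/5083) = -1]
  = (1643/5083)    [5083 ≡ 3 mod 8 ⇒ (2/5083) = -1]
  = -(5083/1643)    [QR: both ≡ 3 mod 4, sign flips]
  = -(154/1643)    [5083 ≡ 154 mod 1643]
  = (77/1643)    [1643 ≡ 3 mod 8 ⇒ (2/1643) = -1]
  = (1643/77)    [QR: 77 ≡ 1 mod 4, sign kept]
  = (26/77)    [1643 ≡ 26 mod 77]
  = -(13/77)    [77 ≡ 5 mod 8 ⇒ (2/77) = -1]
  = -(77/13)    [QR: 13 ≡ 1 mod 4, sign kept]
  = -(12/13)    [77 ≡ 12 mod 13]
  = -(3/13)    [13 ≡ 5 mod 8 ⇒ (2/13)^2 = +1]
  = -(13/3)    [QR: 13 ≡ 1 mod 4, sign kept]
  = -(1/3)    [13 ≡ 1 mod 3]
  = -1    [(1/3) = 1]

-1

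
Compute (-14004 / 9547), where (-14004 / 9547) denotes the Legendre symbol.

-1

(-14004 / 9547)
  = -(14004 / 9547)    [9547 ≡ 3 mod 4 ⇒ (-1 / 9547) = -1]
  = -(4457 / 9547)    [14004 ≡ 4457 mod 9547]
  = -(9547 / 4457)    [QR: 4457 ≡ 1 mod 4, sign kept]
  = -(633 / 4457)    [9547 ≡ 633 mod 4457]
  = -(4457 / 633)    [QR: 633 ≡ 1 mod 4, sign kept]
  = -(26 / 633)    [4457 ≡ 26 mod 633]
  = -(13 / 633)    [633 ≡ 1 mod 8 ⇒ (2 / 633) = +1]
  = -(633 / 13)    [QR: 13 ≡ 1 mod 4, sign kept]
  = -(9 / 13)    [633 ≡ 9 mod 13]
  = -(13 / 9)    [QR: 9 ≡ 1 mod 4, sign kept]
  = -(4 / 9)    [13 ≡ 4 mod 9]
  = -(1 / 9)    [9 ≡ 1 mod 8 ⇒ (2 / 9)^2 = +1]
  = -1    [(1 / 9) = 1]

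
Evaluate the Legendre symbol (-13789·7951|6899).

-1

By multiplicativity, (-13789·7951|6899) = (-13789|6899)·(7951|6899).
First factor (-13789|6899):
(-13789|6899)
  = (9|6899)    [-13789 ≡ 9 mod 6899]
  = (6899|9)    [QR: 9 ≡ 1 mod 4, sign kept]
  = (5|9)    [6899 ≡ 5 mod 9]
  = (9|5)    [QR: 5 ≡ 1 mod 4, sign kept]
  = (4|5)    [9 ≡ 4 mod 5]
  = (1|5)    [5 ≡ 5 mod 8 ⇒ (2|5)^2 = +1]
  = 1    [(1|5) = 1]
Second factor (7951|6899):
(7951|6899)
  = (1052|6899)    [7951 ≡ 1052 mod 6899]
  = (263|6899)    [6899 ≡ 3 mod 8 ⇒ (2|6899)^2 = +1]
  = -(6899|263)    [QR: both ≡ 3 mod 4, sign flips]
  = -(61|263)    [6899 ≡ 61 mod 263]
  = -(263|61)    [QR: 61 ≡ 1 mod 4, sign kept]
  = -(19|61)    [263 ≡ 19 mod 61]
  = -(61|19)    [QR: 61 ≡ 1 mod 4, sign kept]
  = -(4|19)    [61 ≡ 4 mod 19]
  = -(1|19)    [19 ≡ 3 mod 8 ⇒ (2|19)^2 = +1]
  = -1    [(1|19) = 1]
Product: (1)·(-1) = -1.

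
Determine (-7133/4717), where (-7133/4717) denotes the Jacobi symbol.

1

(-7133/4717)
  = (2301/4717)    [-7133 ≡ 2301 mod 4717]
  = (4717/2301)    [QR: 2301 ≡ 1 mod 4, sign kept]
  = (115/2301)    [4717 ≡ 115 mod 2301]
  = (2301/115)    [QR: 2301 ≡ 1 mod 4, sign kept]
  = (1/115)    [2301 ≡ 1 mod 115]
  = 1    [(1/115) = 1]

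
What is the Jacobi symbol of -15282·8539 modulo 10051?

By multiplicativity, (-15282·8539|10051) = (-15282|10051)·(8539|10051).
First factor (-15282|10051):
(-15282|10051)
  = -(15282|10051)    [10051 ≡ 3 mod 4 ⇒ (-1|10051) = -1]
  = -(5231|10051)    [15282 ≡ 5231 mod 10051]
  = (10051|5231)    [QR: both ≡ 3 mod 4, sign flips]
  = (4820|5231)    [10051 ≡ 4820 mod 5231]
  = (1205|5231)    [5231 ≡ 7 mod 8 ⇒ (2|5231)^2 = +1]
  = (5231|1205)    [QR: 1205 ≡ 1 mod 4, sign kept]
  = (411|1205)    [5231 ≡ 411 mod 1205]
  = (1205|411)    [QR: 1205 ≡ 1 mod 4, sign kept]
  = (383|411)    [1205 ≡ 383 mod 411]
  = -(411|383)    [QR: both ≡ 3 mod 4, sign flips]
  = -(28|383)    [411 ≡ 28 mod 383]
  = -(7|383)    [383 ≡ 7 mod 8 ⇒ (2|383)^2 = +1]
  = (383|7)    [QR: both ≡ 3 mod 4, sign flips]
  = (5|7)    [383 ≡ 5 mod 7]
  = (7|5)    [QR: 5 ≡ 1 mod 4, sign kept]
  = (2|5)    [7 ≡ 2 mod 5]
  = -(1|5)    [5 ≡ 5 mod 8 ⇒ (2|5) = -1]
  = -1    [(1|5) = 1]
Second factor (8539|10051):
(8539|10051)
  = -(10051|8539)    [QR: both ≡ 3 mod 4, sign flips]
  = -(1512|8539)    [10051 ≡ 1512 mod 8539]
  = (189|8539)    [8539 ≡ 3 mod 8 ⇒ (2|8539)^3 = -1]
  = (8539|189)    [QR: 189 ≡ 1 mod 4, sign kept]
  = (34|189)    [8539 ≡ 34 mod 189]
  = -(17|189)    [189 ≡ 5 mod 8 ⇒ (2|189) = -1]
  = -(189|17)    [QR: 17 ≡ 1 mod 4, sign kept]
  = -(2|17)    [189 ≡ 2 mod 17]
  = -(1|17)    [17 ≡ 1 mod 8 ⇒ (2|17) = +1]
  = -1    [(1|17) = 1]
Product: (-1)·(-1) = 1.

1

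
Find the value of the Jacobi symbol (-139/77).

1

Reduce the numerator: -139 ≡ 15 (mod 77), so (-139/77) = (15/77).
77 ≡ 1 (mod 4), so quadratic reciprocity gives (15/77) = (77/15). Reduce: 77 ≡ 2 (mod 15). Now have (2/15).
Factor out 2: 2 = 2. Since 15 ≡ 7 (mod 8), (2/15) = +1. Now have (1/15).
(1/15) = 1. Collecting the sign factors: 1.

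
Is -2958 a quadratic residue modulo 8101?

yes

Reduce the numerator: -2958 ≡ 5143 (mod 8101), so (-2958/8101) = (5143/8101).
8101 ≡ 1 (mod 4), so quadratic reciprocity gives (5143/8101) = (8101/5143). Reduce: 8101 ≡ 2958 (mod 5143). Now have (2958/5143).
Factor out 2: 2958 = 2·1479. Since 5143 ≡ 7 (mod 8), (2/5143) = +1. Now have (1479/5143).
Both 1479 ≡ 3 and 5143 ≡ 3 (mod 4), so reciprocity gives (1479/5143) = -(5143/1479). Reduce: 5143 ≡ 706 (mod 1479). Now have -(706/1479).
Factor out 2: 706 = 2·353. Since 1479 ≡ 7 (mod 8), (2/1479) = +1. Now have -(353/1479).
353 ≡ 1 (mod 4), so quadratic reciprocity gives (353/1479) = (1479/353). Reduce: 1479 ≡ 67 (mod 353). Now have -(67/353).
353 ≡ 1 (mod 4), so quadratic reciprocity gives (67/353) = (353/67). Reduce: 353 ≡ 18 (mod 67). Now have -(18/67).
Factor out 2: 18 = 2·9. Since 67 ≡ 3 (mod 8), (2/67) = -1. Now have (9/67).
9 ≡ 1 (mod 4), so quadratic reciprocity gives (9/67) = (67/9). Reduce: 67 ≡ 4 (mod 9). Now have (4/9).
Factor out 2: 4 = 2^2. Since 9 ≡ 1 (mod 8), (2/9) = +1, and (2/9)^2 = +1. Now have (1/9).
(1/9) = 1. Collecting the sign factors: 1.
(-2958/8101) = 1, and 8101 is prime, so -2958 is a quadratic residue mod 8101.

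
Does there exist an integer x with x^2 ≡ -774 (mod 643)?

(-774|643)
  = (512|643)    [-774 ≡ 512 mod 643]
  = -(1|643)    [643 ≡ 3 mod 8 ⇒ (2|643)^9 = -1]
  = -1    [(1|643) = 1]
The Legendre symbol is -1, so x^2 ≡ -774 (mod 643) has no solution.

no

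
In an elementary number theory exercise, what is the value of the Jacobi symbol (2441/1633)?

(2441/1633)
  = (808/1633)    [2441 ≡ 808 mod 1633]
  = (101/1633)    [1633 ≡ 1 mod 8 ⇒ (2/1633)^3 = +1]
  = (1633/101)    [QR: 101 ≡ 1 mod 4, sign kept]
  = (17/101)    [1633 ≡ 17 mod 101]
  = (101/17)    [QR: 17 ≡ 1 mod 4, sign kept]
  = (16/17)    [101 ≡ 16 mod 17]
  = (1/17)    [17 ≡ 1 mod 8 ⇒ (2/17)^4 = +1]
  = 1    [(1/17) = 1]

1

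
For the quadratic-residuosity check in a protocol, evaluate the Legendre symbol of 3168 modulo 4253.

1

(3168|4253)
  = -(99|4253)    [4253 ≡ 5 mod 8 ⇒ (2|4253)^5 = -1]
  = -(4253|99)    [QR: 4253 ≡ 1 mod 4, sign kept]
  = -(95|99)    [4253 ≡ 95 mod 99]
  = (99|95)    [QR: both ≡ 3 mod 4, sign flips]
  = (4|95)    [99 ≡ 4 mod 95]
  = (1|95)    [95 ≡ 7 mod 8 ⇒ (2|95)^2 = +1]
  = 1    [(1|95) = 1]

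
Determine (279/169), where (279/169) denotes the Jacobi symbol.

1

(279/169)
  = (110/169)    [279 ≡ 110 mod 169]
  = (55/169)    [169 ≡ 1 mod 8 ⇒ (2/169) = +1]
  = (169/55)    [QR: 169 ≡ 1 mod 4, sign kept]
  = (4/55)    [169 ≡ 4 mod 55]
  = (1/55)    [55 ≡ 7 mod 8 ⇒ (2/55)^2 = +1]
  = 1    [(1/55) = 1]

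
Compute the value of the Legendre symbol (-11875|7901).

Reduce the numerator: -11875 ≡ 3927 (mod 7901), so (-11875|7901) = (3927|7901).
7901 ≡ 1 (mod 4), so quadratic reciprocity gives (3927|7901) = (7901|3927). Reduce: 7901 ≡ 47 (mod 3927). Now have (47|3927).
Both 47 ≡ 3 and 3927 ≡ 3 (mod 4), so reciprocity gives (47|3927) = -(3927|47). Reduce: 3927 ≡ 26 (mod 47). Now have -(26|47).
Factor out 2: 26 = 2·13. Since 47 ≡ 7 (mod 8), (2|47) = +1. Now have -(13|47).
13 ≡ 1 (mod 4), so quadratic reciprocity gives (13|47) = (47|13). Reduce: 47 ≡ 8 (mod 13). Now have -(8|13).
Factor out 2: 8 = 2^3. Since 13 ≡ 5 (mod 8), (2|13) = -1, and (2|13)^3 = -1. Now have (1|13).
(1|13) = 1. Collecting the sign factors: 1.

1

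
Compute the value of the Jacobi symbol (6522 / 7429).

(6522 / 7429)
  = -(3261 / 7429)    [7429 ≡ 5 mod 8 ⇒ (2 / 7429) = -1]
  = -(7429 / 3261)    [QR: 3261 ≡ 1 mod 4, sign kept]
  = -(907 / 3261)    [7429 ≡ 907 mod 3261]
  = -(3261 / 907)    [QR: 3261 ≡ 1 mod 4, sign kept]
  = -(540 / 907)    [3261 ≡ 540 mod 907]
  = -(135 / 907)    [907 ≡ 3 mod 8 ⇒ (2 / 907)^2 = +1]
  = (907 / 135)    [QR: both ≡ 3 mod 4, sign flips]
  = (97 / 135)    [907 ≡ 97 mod 135]
  = (135 / 97)    [QR: 97 ≡ 1 mod 4, sign kept]
  = (38 / 97)    [135 ≡ 38 mod 97]
  = (19 / 97)    [97 ≡ 1 mod 8 ⇒ (2 / 97) = +1]
  = (97 / 19)    [QR: 97 ≡ 1 mod 4, sign kept]
  = (2 / 19)    [97 ≡ 2 mod 19]
  = -(1 / 19)    [19 ≡ 3 mod 8 ⇒ (2 / 19) = -1]
  = -1    [(1 / 19) = 1]

-1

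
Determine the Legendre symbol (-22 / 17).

-1

Pull out -1: (-22 / 17) = (-1 / 17)·(22 / 17). Since 17 ≡ 1 (mod 4), (-1 / 17) = +1. Now have (22 / 17).
Reduce the numerator: 22 ≡ 5 (mod 17), so (22 / 17) = (5 / 17).
5 ≡ 1 (mod 4), so quadratic reciprocity gives (5 / 17) = (17 / 5). Reduce: 17 ≡ 2 (mod 5). Now have (2 / 5).
Factor out 2: 2 = 2. Since 5 ≡ 5 (mod 8), (2 / 5) = -1. Now have -(1 / 5).
(1 / 5) = 1. Collecting the sign factors: -1.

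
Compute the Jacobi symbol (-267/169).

1

(-267/169)
  = (71/169)    [-267 ≡ 71 mod 169]
  = (169/71)    [QR: 169 ≡ 1 mod 4, sign kept]
  = (27/71)    [169 ≡ 27 mod 71]
  = -(71/27)    [QR: both ≡ 3 mod 4, sign flips]
  = -(17/27)    [71 ≡ 17 mod 27]
  = -(27/17)    [QR: 17 ≡ 1 mod 4, sign kept]
  = -(10/17)    [27 ≡ 10 mod 17]
  = -(5/17)    [17 ≡ 1 mod 8 ⇒ (2/17) = +1]
  = -(17/5)    [QR: 5 ≡ 1 mod 4, sign kept]
  = -(2/5)    [17 ≡ 2 mod 5]
  = (1/5)    [5 ≡ 5 mod 8 ⇒ (2/5) = -1]
  = 1    [(1/5) = 1]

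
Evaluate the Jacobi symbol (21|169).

1

(21|169)
  = (169|21)    [QR: 21 ≡ 1 mod 4, sign kept]
  = (1|21)    [169 ≡ 1 mod 21]
  = 1    [(1|21) = 1]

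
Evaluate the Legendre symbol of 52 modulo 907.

(52|907)
  = (13|907)    [907 ≡ 3 mod 8 ⇒ (2|907)^2 = +1]
  = (907|13)    [QR: 13 ≡ 1 mod 4, sign kept]
  = (10|13)    [907 ≡ 10 mod 13]
  = -(5|13)    [13 ≡ 5 mod 8 ⇒ (2|13) = -1]
  = -(13|5)    [QR: 5 ≡ 1 mod 4, sign kept]
  = -(3|5)    [13 ≡ 3 mod 5]
  = -(5|3)    [QR: 5 ≡ 1 mod 4, sign kept]
  = -(2|3)    [5 ≡ 2 mod 3]
  = (1|3)    [3 ≡ 3 mod 8 ⇒ (2|3) = -1]
  = 1    [(1|3) = 1]

1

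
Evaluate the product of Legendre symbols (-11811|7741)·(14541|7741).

By multiplicativity, (-11811·14541|7741) = (-11811|7741)·(14541|7741).
First factor (-11811|7741):
Reduce the numerator: -11811 ≡ 3671 (mod 7741), so (-11811|7741) = (3671|7741).
7741 ≡ 1 (mod 4), so quadratic reciprocity gives (3671|7741) = (7741|3671). Reduce: 7741 ≡ 399 (mod 3671). Now have (399|3671).
Both 399 ≡ 3 and 3671 ≡ 3 (mod 4), so reciprocity gives (399|3671) = -(3671|399). Reduce: 3671 ≡ 80 (mod 399). Now have -(80|399).
Factor out 2: 80 = 2^4·5. Since 399 ≡ 7 (mod 8), (2|399) = +1, and (2|399)^4 = +1. Now have -(5|399).
5 ≡ 1 (mod 4), so quadratic reciprocity gives (5|399) = (399|5). Reduce: 399 ≡ 4 (mod 5). Now have -(4|5).
Factor out 2: 4 = 2^2. Since 5 ≡ 5 (mod 8), (2|5) = -1, and (2|5)^2 = +1. Now have -(1|5).
(1|5) = 1. Collecting the sign factors: -1.
Second factor (14541|7741):
Reduce the numerator: 14541 ≡ 6800 (mod 7741), so (14541|7741) = (6800|7741).
Factor out 2: 6800 = 2^4·425. Since 7741 ≡ 5 (mod 8), (2|7741) = -1, and (2|7741)^4 = +1. Now have (425|7741).
425 ≡ 1 (mod 4), so quadratic reciprocity gives (425|7741) = (7741|425). Reduce: 7741 ≡ 91 (mod 425). Now have (91|425).
425 ≡ 1 (mod 4), so quadratic reciprocity gives (91|425) = (425|91). Reduce: 425 ≡ 61 (mod 91). Now have (61|91).
61 ≡ 1 (mod 4), so quadratic reciprocity gives (61|91) = (91|61). Reduce: 91 ≡ 30 (mod 61). Now have (30|61).
Factor out 2: 30 = 2·15. Since 61 ≡ 5 (mod 8), (2|61) = -1. Now have -(15|61).
61 ≡ 1 (mod 4), so quadratic reciprocity gives (15|61) = (61|15). Reduce: 61 ≡ 1 (mod 15). Now have -(1|15).
(1|15) = 1. Collecting the sign factors: -1.
Product: (-1)·(-1) = 1.

1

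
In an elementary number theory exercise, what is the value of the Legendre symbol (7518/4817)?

1

(7518/4817)
  = (2701/4817)    [7518 ≡ 2701 mod 4817]
  = (4817/2701)    [QR: 2701 ≡ 1 mod 4, sign kept]
  = (2116/2701)    [4817 ≡ 2116 mod 2701]
  = (529/2701)    [2701 ≡ 5 mod 8 ⇒ (2/2701)^2 = +1]
  = (2701/529)    [QR: 529 ≡ 1 mod 4, sign kept]
  = (56/529)    [2701 ≡ 56 mod 529]
  = (7/529)    [529 ≡ 1 mod 8 ⇒ (2/529)^3 = +1]
  = (529/7)    [QR: 529 ≡ 1 mod 4, sign kept]
  = (4/7)    [529 ≡ 4 mod 7]
  = (1/7)    [7 ≡ 7 mod 8 ⇒ (2/7)^2 = +1]
  = 1    [(1/7) = 1]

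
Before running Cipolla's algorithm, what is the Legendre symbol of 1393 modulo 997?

-1

(1393 / 997)
  = (396 / 997)    [1393 ≡ 396 mod 997]
  = (99 / 997)    [997 ≡ 5 mod 8 ⇒ (2 / 997)^2 = +1]
  = (997 / 99)    [QR: 997 ≡ 1 mod 4, sign kept]
  = (7 / 99)    [997 ≡ 7 mod 99]
  = -(99 / 7)    [QR: both ≡ 3 mod 4, sign flips]
  = -(1 / 7)    [99 ≡ 1 mod 7]
  = -1    [(1 / 7) = 1]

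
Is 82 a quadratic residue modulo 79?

(82|79)
  = (3|79)    [82 ≡ 3 mod 79]
  = -(79|3)    [QR: both ≡ 3 mod 4, sign flips]
  = -(1|3)    [79 ≡ 1 mod 3]
  = -1    [(1|3) = 1]
The Legendre symbol is -1, so x^2 ≡ 82 (mod 79) has no solution.

no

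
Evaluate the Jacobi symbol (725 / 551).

Reduce the numerator: 725 ≡ 174 (mod 551), so (725 / 551) = (174 / 551).
Factor out 2: 174 = 2·87. Since 551 ≡ 7 (mod 8), (2 / 551) = +1. Now have (87 / 551).
Both 87 ≡ 3 and 551 ≡ 3 (mod 4), so reciprocity gives (87 / 551) = -(551 / 87). Reduce: 551 ≡ 29 (mod 87). Now have -(29 / 87).
29 ≡ 1 (mod 4), so quadratic reciprocity gives (29 / 87) = (87 / 29). Reduce: 87 ≡ 0 (mod 29). Now have -(0 / 29).
The numerator is now 0 with denominator 29 > 1: the symbol is 0.

0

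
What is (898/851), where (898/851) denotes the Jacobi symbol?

1

Reduce the numerator: 898 ≡ 47 (mod 851), so (898/851) = (47/851).
Both 47 ≡ 3 and 851 ≡ 3 (mod 4), so reciprocity gives (47/851) = -(851/47). Reduce: 851 ≡ 5 (mod 47). Now have -(5/47).
5 ≡ 1 (mod 4), so quadratic reciprocity gives (5/47) = (47/5). Reduce: 47 ≡ 2 (mod 5). Now have -(2/5).
Factor out 2: 2 = 2. Since 5 ≡ 5 (mod 8), (2/5) = -1. Now have (1/5).
(1/5) = 1. Collecting the sign factors: 1.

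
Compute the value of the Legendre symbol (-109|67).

1

Reduce the numerator: -109 ≡ 25 (mod 67), so (-109|67) = (25|67).
25 ≡ 1 (mod 4), so quadratic reciprocity gives (25|67) = (67|25). Reduce: 67 ≡ 17 (mod 25). Now have (17|25).
17 ≡ 1 (mod 4), so quadratic reciprocity gives (17|25) = (25|17). Reduce: 25 ≡ 8 (mod 17). Now have (8|17).
Factor out 2: 8 = 2^3. Since 17 ≡ 1 (mod 8), (2|17) = +1, and (2|17)^3 = +1. Now have (1|17).
(1|17) = 1. Collecting the sign factors: 1.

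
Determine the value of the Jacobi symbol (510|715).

0

Factor out 2: 510 = 2·255. Since 715 ≡ 3 (mod 8), (2|715) = -1. Now have -(255|715).
Both 255 ≡ 3 and 715 ≡ 3 (mod 4), so reciprocity gives (255|715) = -(715|255). Reduce: 715 ≡ 205 (mod 255). Now have (205|255).
205 ≡ 1 (mod 4), so quadratic reciprocity gives (205|255) = (255|205). Reduce: 255 ≡ 50 (mod 205). Now have (50|205).
Factor out 2: 50 = 2·25. Since 205 ≡ 5 (mod 8), (2|205) = -1. Now have -(25|205).
25 ≡ 1 (mod 4), so quadratic reciprocity gives (25|205) = (205|25). Reduce: 205 ≡ 5 (mod 25). Now have -(5|25).
5 ≡ 1 (mod 4), so quadratic reciprocity gives (5|25) = (25|5). Reduce: 25 ≡ 0 (mod 5). Now have -(0|5).
The numerator is now 0 with denominator 5 > 1: the symbol is 0.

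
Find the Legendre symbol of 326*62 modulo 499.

By multiplicativity, (326·62/499) = (326/499)·(62/499).
First factor (326/499):
Factor out 2: 326 = 2·163. Since 499 ≡ 3 (mod 8), (2/499) = -1. Now have -(163/499).
Both 163 ≡ 3 and 499 ≡ 3 (mod 4), so reciprocity gives (163/499) = -(499/163). Reduce: 499 ≡ 10 (mod 163). Now have (10/163).
Factor out 2: 10 = 2·5. Since 163 ≡ 3 (mod 8), (2/163) = -1. Now have -(5/163).
5 ≡ 1 (mod 4), so quadratic reciprocity gives (5/163) = (163/5). Reduce: 163 ≡ 3 (mod 5). Now have -(3/5).
5 ≡ 1 (mod 4), so quadratic reciprocity gives (3/5) = (5/3). Reduce: 5 ≡ 2 (mod 3). Now have -(2/3).
Factor out 2: 2 = 2. Since 3 ≡ 3 (mod 8), (2/3) = -1. Now have (1/3).
(1/3) = 1. Collecting the sign factors: 1.
Second factor (62/499):
Factor out 2: 62 = 2·31. Since 499 ≡ 3 (mod 8), (2/499) = -1. Now have -(31/499).
Both 31 ≡ 3 and 499 ≡ 3 (mod 4), so reciprocity gives (31/499) = -(499/31). Reduce: 499 ≡ 3 (mod 31). Now have (3/31).
Both 3 ≡ 3 and 31 ≡ 3 (mod 4), so reciprocity gives (3/31) = -(31/3). Reduce: 31 ≡ 1 (mod 3). Now have -(1/3).
(1/3) = 1. Collecting the sign factors: -1.
Product: (1)·(-1) = -1.

-1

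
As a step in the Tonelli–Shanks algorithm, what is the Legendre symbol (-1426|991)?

1

Reduce the numerator: -1426 ≡ 556 (mod 991), so (-1426|991) = (556|991).
Factor out 2: 556 = 2^2·139. Since 991 ≡ 7 (mod 8), (2|991) = +1, and (2|991)^2 = +1. Now have (139|991).
Both 139 ≡ 3 and 991 ≡ 3 (mod 4), so reciprocity gives (139|991) = -(991|139). Reduce: 991 ≡ 18 (mod 139). Now have -(18|139).
Factor out 2: 18 = 2·9. Since 139 ≡ 3 (mod 8), (2|139) = -1. Now have (9|139).
9 ≡ 1 (mod 4), so quadratic reciprocity gives (9|139) = (139|9). Reduce: 139 ≡ 4 (mod 9). Now have (4|9).
Factor out 2: 4 = 2^2. Since 9 ≡ 1 (mod 8), (2|9) = +1, and (2|9)^2 = +1. Now have (1|9).
(1|9) = 1. Collecting the sign factors: 1.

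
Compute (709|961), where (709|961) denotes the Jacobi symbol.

709 ≡ 1 (mod 4), so quadratic reciprocity gives (709|961) = (961|709). Reduce: 961 ≡ 252 (mod 709). Now have (252|709).
Factor out 2: 252 = 2^2·63. Since 709 ≡ 5 (mod 8), (2|709) = -1, and (2|709)^2 = +1. Now have (63|709).
709 ≡ 1 (mod 4), so quadratic reciprocity gives (63|709) = (709|63). Reduce: 709 ≡ 16 (mod 63). Now have (16|63).
Factor out 2: 16 = 2^4. Since 63 ≡ 7 (mod 8), (2|63) = +1, and (2|63)^4 = +1. Now have (1|63).
(1|63) = 1. Collecting the sign factors: 1.

1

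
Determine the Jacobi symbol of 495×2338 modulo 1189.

-1

By multiplicativity, (495·2338|1189) = (495|1189)·(2338|1189).
First factor (495|1189):
(495|1189)
  = (1189|495)    [QR: 1189 ≡ 1 mod 4, sign kept]
  = (199|495)    [1189 ≡ 199 mod 495]
  = -(495|199)    [QR: both ≡ 3 mod 4, sign flips]
  = -(97|199)    [495 ≡ 97 mod 199]
  = -(199|97)    [QR: 97 ≡ 1 mod 4, sign kept]
  = -(5|97)    [199 ≡ 5 mod 97]
  = -(97|5)    [QR: 5 ≡ 1 mod 4, sign kept]
  = -(2|5)    [97 ≡ 2 mod 5]
  = (1|5)    [5 ≡ 5 mod 8 ⇒ (2|5) = -1]
  = 1    [(1|5) = 1]
Second factor (2338|1189):
(2338|1189)
  = (1149|1189)    [2338 ≡ 1149 mod 1189]
  = (1189|1149)    [QR: 1149 ≡ 1 mod 4, sign kept]
  = (40|1149)    [1189 ≡ 40 mod 1149]
  = -(5|1149)    [1149 ≡ 5 mod 8 ⇒ (2|1149)^3 = -1]
  = -(1149|5)    [QR: 5 ≡ 1 mod 4, sign kept]
  = -(4|5)    [1149 ≡ 4 mod 5]
  = -(1|5)    [5 ≡ 5 mod 8 ⇒ (2|5)^2 = +1]
  = -1    [(1|5) = 1]
Product: (1)·(-1) = -1.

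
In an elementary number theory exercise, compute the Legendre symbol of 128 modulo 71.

1

(128/71)
  = (57/71)    [128 ≡ 57 mod 71]
  = (71/57)    [QR: 57 ≡ 1 mod 4, sign kept]
  = (14/57)    [71 ≡ 14 mod 57]
  = (7/57)    [57 ≡ 1 mod 8 ⇒ (2/57) = +1]
  = (57/7)    [QR: 57 ≡ 1 mod 4, sign kept]
  = (1/7)    [57 ≡ 1 mod 7]
  = 1    [(1/7) = 1]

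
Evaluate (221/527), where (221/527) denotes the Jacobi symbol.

0

(221/527)
  = (527/221)    [QR: 221 ≡ 1 mod 4, sign kept]
  = (85/221)    [527 ≡ 85 mod 221]
  = (221/85)    [QR: 85 ≡ 1 mod 4, sign kept]
  = (51/85)    [221 ≡ 51 mod 85]
  = (85/51)    [QR: 85 ≡ 1 mod 4, sign kept]
  = (34/51)    [85 ≡ 34 mod 51]
  = -(17/51)    [51 ≡ 3 mod 8 ⇒ (2/51) = -1]
  = -(51/17)    [QR: 17 ≡ 1 mod 4, sign kept]
  = -(0/17)    [51 ≡ 0 mod 17]
  = 0    [numerator 0, gcd > 1]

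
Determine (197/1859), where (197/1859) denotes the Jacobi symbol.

-1

(197/1859)
  = (1859/197)    [QR: 197 ≡ 1 mod 4, sign kept]
  = (86/197)    [1859 ≡ 86 mod 197]
  = -(43/197)    [197 ≡ 5 mod 8 ⇒ (2/197) = -1]
  = -(197/43)    [QR: 197 ≡ 1 mod 4, sign kept]
  = -(25/43)    [197 ≡ 25 mod 43]
  = -(43/25)    [QR: 25 ≡ 1 mod 4, sign kept]
  = -(18/25)    [43 ≡ 18 mod 25]
  = -(9/25)    [25 ≡ 1 mod 8 ⇒ (2/25) = +1]
  = -(25/9)    [QR: 9 ≡ 1 mod 4, sign kept]
  = -(7/9)    [25 ≡ 7 mod 9]
  = -(9/7)    [QR: 9 ≡ 1 mod 4, sign kept]
  = -(2/7)    [9 ≡ 2 mod 7]
  = -(1/7)    [7 ≡ 7 mod 8 ⇒ (2/7) = +1]
  = -1    [(1/7) = 1]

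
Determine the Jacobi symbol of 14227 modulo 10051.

-1

(14227|10051)
  = (4176|10051)    [14227 ≡ 4176 mod 10051]
  = (261|10051)    [10051 ≡ 3 mod 8 ⇒ (2|10051)^4 = +1]
  = (10051|261)    [QR: 261 ≡ 1 mod 4, sign kept]
  = (133|261)    [10051 ≡ 133 mod 261]
  = (261|133)    [QR: 133 ≡ 1 mod 4, sign kept]
  = (128|133)    [261 ≡ 128 mod 133]
  = -(1|133)    [133 ≡ 5 mod 8 ⇒ (2|133)^7 = -1]
  = -1    [(1|133) = 1]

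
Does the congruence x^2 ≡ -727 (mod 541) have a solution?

no

Reduce the numerator: -727 ≡ 355 (mod 541), so (-727|541) = (355|541).
541 ≡ 1 (mod 4), so quadratic reciprocity gives (355|541) = (541|355). Reduce: 541 ≡ 186 (mod 355). Now have (186|355).
Factor out 2: 186 = 2·93. Since 355 ≡ 3 (mod 8), (2|355) = -1. Now have -(93|355).
93 ≡ 1 (mod 4), so quadratic reciprocity gives (93|355) = (355|93). Reduce: 355 ≡ 76 (mod 93). Now have -(76|93).
Factor out 2: 76 = 2^2·19. Since 93 ≡ 5 (mod 8), (2|93) = -1, and (2|93)^2 = +1. Now have -(19|93).
93 ≡ 1 (mod 4), so quadratic reciprocity gives (19|93) = (93|19). Reduce: 93 ≡ 17 (mod 19). Now have -(17|19).
17 ≡ 1 (mod 4), so quadratic reciprocity gives (17|19) = (19|17). Reduce: 19 ≡ 2 (mod 17). Now have -(2|17).
Factor out 2: 2 = 2. Since 17 ≡ 1 (mod 8), (2|17) = +1. Now have -(1|17).
(1|17) = 1. Collecting the sign factors: -1.
(-727|541) = -1, and 541 is prime, so -727 is not a quadratic residue mod 541.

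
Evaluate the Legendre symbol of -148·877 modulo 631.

-1

By multiplicativity, (-148·877 / 631) = (-148 / 631)·(877 / 631).
First factor (-148 / 631):
(-148 / 631)
  = -(148 / 631)    [631 ≡ 3 mod 4 ⇒ (-1 / 631) = -1]
  = -(37 / 631)    [631 ≡ 7 mod 8 ⇒ (2 / 631)^2 = +1]
  = -(631 / 37)    [QR: 37 ≡ 1 mod 4, sign kept]
  = -(2 / 37)    [631 ≡ 2 mod 37]
  = (1 / 37)    [37 ≡ 5 mod 8 ⇒ (2 / 37) = -1]
  = 1    [(1 / 37) = 1]
Second factor (877 / 631):
(877 / 631)
  = (246 / 631)    [877 ≡ 246 mod 631]
  = (123 / 631)    [631 ≡ 7 mod 8 ⇒ (2 / 631) = +1]
  = -(631 / 123)    [QR: both ≡ 3 mod 4, sign flips]
  = -(16 / 123)    [631 ≡ 16 mod 123]
  = -(1 / 123)    [123 ≡ 3 mod 8 ⇒ (2 / 123)^4 = +1]
  = -1    [(1 / 123) = 1]
Product: (1)·(-1) = -1.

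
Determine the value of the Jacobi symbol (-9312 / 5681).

Reduce the numerator: -9312 ≡ 2050 (mod 5681), so (-9312 / 5681) = (2050 / 5681).
Factor out 2: 2050 = 2·1025. Since 5681 ≡ 1 (mod 8), (2 / 5681) = +1. Now have (1025 / 5681).
1025 ≡ 1 (mod 4), so quadratic reciprocity gives (1025 / 5681) = (5681 / 1025). Reduce: 5681 ≡ 556 (mod 1025). Now have (556 / 1025).
Factor out 2: 556 = 2^2·139. Since 1025 ≡ 1 (mod 8), (2 / 1025) = +1, and (2 / 1025)^2 = +1. Now have (139 / 1025).
1025 ≡ 1 (mod 4), so quadratic reciprocity gives (139 / 1025) = (1025 / 139). Reduce: 1025 ≡ 52 (mod 139). Now have (52 / 139).
Factor out 2: 52 = 2^2·13. Since 139 ≡ 3 (mod 8), (2 / 139) = -1, and (2 / 139)^2 = +1. Now have (13 / 139).
13 ≡ 1 (mod 4), so quadratic reciprocity gives (13 / 139) = (139 / 13). Reduce: 139 ≡ 9 (mod 13). Now have (9 / 13).
9 ≡ 1 (mod 4), so quadratic reciprocity gives (9 / 13) = (13 / 9). Reduce: 13 ≡ 4 (mod 9). Now have (4 / 9).
Factor out 2: 4 = 2^2. Since 9 ≡ 1 (mod 8), (2 / 9) = +1, and (2 / 9)^2 = +1. Now have (1 / 9).
(1 / 9) = 1. Collecting the sign factors: 1.

1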